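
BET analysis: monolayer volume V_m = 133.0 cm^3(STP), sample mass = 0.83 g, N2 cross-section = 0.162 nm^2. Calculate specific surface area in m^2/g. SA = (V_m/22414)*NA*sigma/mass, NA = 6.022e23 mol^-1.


Number of moles in monolayer = V_m / 22414 = 133.0 / 22414 = 0.00593379
Number of molecules = moles * NA = 0.00593379 * 6.022e23
SA = molecules * sigma / mass
SA = (133.0 / 22414) * 6.022e23 * 0.162e-18 / 0.83
SA = 697.4 m^2/g

697.4


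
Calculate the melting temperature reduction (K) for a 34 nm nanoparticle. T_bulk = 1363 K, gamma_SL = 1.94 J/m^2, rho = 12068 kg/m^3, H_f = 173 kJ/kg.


Radius R = 34/2 = 17 nm = 1.7e-08 m
Convert H_f = 173 kJ/kg = 173000 J/kg
dT = 2 * gamma_SL * T_bulk / (rho * H_f * R)
dT = 2 * 1.94 * 1363 / (12068 * 173000 * 1.7e-08)
dT = 149.0 K

149.0


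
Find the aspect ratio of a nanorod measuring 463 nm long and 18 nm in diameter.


Aspect ratio AR = length / diameter
AR = 463 / 18
AR = 25.72

25.72


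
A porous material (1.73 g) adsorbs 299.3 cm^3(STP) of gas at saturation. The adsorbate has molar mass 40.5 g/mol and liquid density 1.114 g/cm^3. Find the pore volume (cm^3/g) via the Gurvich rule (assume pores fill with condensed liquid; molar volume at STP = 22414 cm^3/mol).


Moles adsorbed n = V_ads / 22414 = 299.3 / 22414 = 1.335326e-02 mol
Liquid volume V_liq = n * M / rho_liq = 1.335326e-02 * 40.5 / 1.114 = 0.48546 cm^3
Specific pore volume V_pore = V_liq / m_sample = 0.48546 / 1.73
V_pore = 0.2806 cm^3/g

0.2806


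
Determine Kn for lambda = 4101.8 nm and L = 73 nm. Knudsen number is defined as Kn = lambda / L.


Knudsen number Kn = lambda / L
Kn = 4101.8 / 73
Kn = 56.189

56.189


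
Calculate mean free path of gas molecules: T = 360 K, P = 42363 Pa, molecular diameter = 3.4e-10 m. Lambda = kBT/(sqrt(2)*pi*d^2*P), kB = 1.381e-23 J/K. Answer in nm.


Mean free path: lambda = kB*T / (sqrt(2) * pi * d^2 * P)
lambda = 1.381e-23 * 360 / (sqrt(2) * pi * (3.4e-10)^2 * 42363)
lambda = 2.285e-07 m
lambda = 228.5 nm

228.5


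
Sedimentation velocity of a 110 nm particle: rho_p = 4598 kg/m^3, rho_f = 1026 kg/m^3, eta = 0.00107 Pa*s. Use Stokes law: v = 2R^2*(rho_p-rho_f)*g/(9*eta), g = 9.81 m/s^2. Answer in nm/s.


Radius R = 110/2 nm = 5.5e-08 m
Density difference = 4598 - 1026 = 3572 kg/m^3
v = 2 * R^2 * (rho_p - rho_f) * g / (9 * eta)
v = 2 * (5.5e-08)^2 * 3572 * 9.81 / (9 * 0.00107)
v = 2.20145e-08 m/s = 22.0145 nm/s

22.0145


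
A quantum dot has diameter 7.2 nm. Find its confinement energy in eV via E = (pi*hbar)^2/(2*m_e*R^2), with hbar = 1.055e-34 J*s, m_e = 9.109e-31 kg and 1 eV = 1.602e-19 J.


Radius R = 7.2/2 = 3.6 nm = 3.6e-09 m
E = (pi * 1.055e-34)^2 / (2 * 9.109e-31 * (3.6e-09)^2)
E(J) = 4.65263e-21
E = E(J) / 1.602e-19 = 0.029 eV

0.029


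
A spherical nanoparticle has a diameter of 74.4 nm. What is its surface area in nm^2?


Radius r = 74.4/2 = 37.2 nm
Surface area SA = 4 * pi * r^2
SA = 4 * pi * (37.2)^2
SA = 17389.85 nm^2

17389.85


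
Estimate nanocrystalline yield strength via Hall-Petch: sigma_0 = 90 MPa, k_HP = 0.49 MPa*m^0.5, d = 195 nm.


d = 195 nm = 1.95e-07 m
sqrt(d) = 0.000441588
Hall-Petch contribution = k / sqrt(d) = 0.49 / 0.000441588 = 1109.6 MPa
sigma = sigma_0 + k/sqrt(d) = 90 + 1109.6 = 1199.6 MPa

1199.6


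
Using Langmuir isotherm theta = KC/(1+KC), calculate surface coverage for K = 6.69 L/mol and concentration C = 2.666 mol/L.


Langmuir isotherm: theta = K*C / (1 + K*C)
K*C = 6.69 * 2.666 = 17.83554
theta = 17.83554 / (1 + 17.83554) = 17.83554 / 18.83554
theta = 0.9469

0.9469


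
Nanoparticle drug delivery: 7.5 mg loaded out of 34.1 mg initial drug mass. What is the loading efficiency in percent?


Drug loading efficiency = (drug loaded / drug initial) * 100
DLE = 7.5 / 34.1 * 100
DLE = 0.2199 * 100
DLE = 21.99%

21.99


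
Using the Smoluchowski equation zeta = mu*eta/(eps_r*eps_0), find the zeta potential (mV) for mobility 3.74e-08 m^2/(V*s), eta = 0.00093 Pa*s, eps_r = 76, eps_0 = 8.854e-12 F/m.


Smoluchowski equation: zeta = mu * eta / (eps_r * eps_0)
zeta = 3.74e-08 * 0.00093 / (76 * 8.854e-12)
zeta = 0.051689 V = 51.69 mV

51.69


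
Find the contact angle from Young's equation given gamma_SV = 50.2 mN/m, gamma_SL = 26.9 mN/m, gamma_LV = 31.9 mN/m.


cos(theta) = (gamma_SV - gamma_SL) / gamma_LV
cos(theta) = (50.2 - 26.9) / 31.9
cos(theta) = 0.730408
theta = arccos(0.730408) = 43.08 degrees

43.08


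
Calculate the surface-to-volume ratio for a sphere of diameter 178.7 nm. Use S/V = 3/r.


Radius r = 178.7/2 = 89.35 nm
S/V = 3 / r = 3 / 89.35
S/V = 0.0336 nm^-1

0.0336


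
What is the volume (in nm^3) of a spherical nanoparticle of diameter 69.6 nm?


Radius r = 69.6/2 = 34.8 nm
Volume V = (4/3) * pi * r^3
V = (4/3) * pi * (34.8)^3
V = 176533.18 nm^3

176533.18


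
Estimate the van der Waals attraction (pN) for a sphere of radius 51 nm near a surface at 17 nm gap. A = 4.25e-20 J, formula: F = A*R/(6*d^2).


Convert to SI: R = 51 nm = 5.1e-08 m, d = 17 nm = 1.7e-08 m
F = A * R / (6 * d^2)
F = 4.25e-20 * 5.1e-08 / (6 * (1.7e-08)^2)
F = 1.25e-12 N = 1.25 pN

1.25


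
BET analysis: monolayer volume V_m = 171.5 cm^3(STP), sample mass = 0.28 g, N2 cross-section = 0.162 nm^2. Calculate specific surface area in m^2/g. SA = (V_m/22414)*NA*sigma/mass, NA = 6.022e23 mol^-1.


Number of moles in monolayer = V_m / 22414 = 171.5 / 22414 = 0.00765147
Number of molecules = moles * NA = 0.00765147 * 6.022e23
SA = molecules * sigma / mass
SA = (171.5 / 22414) * 6.022e23 * 0.162e-18 / 0.28
SA = 2665.9 m^2/g

2665.9


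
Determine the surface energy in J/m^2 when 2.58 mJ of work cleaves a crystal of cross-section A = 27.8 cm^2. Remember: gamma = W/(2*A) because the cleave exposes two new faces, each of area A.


Convert: A = 27.8 cm^2 = 0.00278 m^2, W = 2.58 mJ = 0.00258 J
Cleaving exposes two faces of area A, so total new surface = 2*A and gamma = W / (2*A)
gamma = 0.00258 / (2 * 0.00278)
gamma = 0.464 J/m^2

0.464


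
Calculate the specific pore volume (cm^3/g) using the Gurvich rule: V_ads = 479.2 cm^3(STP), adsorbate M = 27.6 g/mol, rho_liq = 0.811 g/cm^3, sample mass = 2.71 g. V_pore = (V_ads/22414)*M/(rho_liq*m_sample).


Moles adsorbed n = V_ads / 22414 = 479.2 / 22414 = 2.137949e-02 mol
Liquid volume V_liq = n * M / rho_liq = 2.137949e-02 * 27.6 / 0.811 = 0.72759 cm^3
Specific pore volume V_pore = V_liq / m_sample = 0.72759 / 2.71
V_pore = 0.2685 cm^3/g

0.2685


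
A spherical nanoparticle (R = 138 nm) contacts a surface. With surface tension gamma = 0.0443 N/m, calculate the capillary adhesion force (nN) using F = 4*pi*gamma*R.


Convert radius: R = 138 nm = 1.38e-07 m
F = 4 * pi * gamma * R
F = 4 * pi * 0.0443 * 1.38e-07
F = 7.68233e-08 N = 76.8233 nN

76.8233


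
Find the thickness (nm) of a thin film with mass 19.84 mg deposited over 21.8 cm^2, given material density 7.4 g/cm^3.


Convert: m = 19.84 mg = 1.9840e-05 kg, A = 21.8 cm^2 = 2.1800e-03 m^2, rho = 7.4 g/cm^3 = 7400 kg/m^3
t = m / (A * rho)
t = 1.9840e-05 / (2.1800e-03 * 7400)
t = 1.2299e-06 m = 1229.9 nm

1229.9


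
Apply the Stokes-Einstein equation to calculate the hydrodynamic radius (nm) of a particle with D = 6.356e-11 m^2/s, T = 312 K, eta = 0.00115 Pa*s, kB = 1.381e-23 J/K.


Stokes-Einstein: R = kB*T / (6*pi*eta*D)
R = 1.381e-23 * 312 / (6 * pi * 0.00115 * 6.356e-11)
R = 3.12727e-09 m = 3.13 nm

3.13


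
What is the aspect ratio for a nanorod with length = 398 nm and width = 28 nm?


Aspect ratio AR = length / diameter
AR = 398 / 28
AR = 14.21

14.21


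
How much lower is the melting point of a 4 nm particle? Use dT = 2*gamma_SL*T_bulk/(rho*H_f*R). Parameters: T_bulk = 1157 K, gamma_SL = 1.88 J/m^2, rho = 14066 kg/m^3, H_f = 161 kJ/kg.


Radius R = 4/2 = 2 nm = 2e-09 m
Convert H_f = 161 kJ/kg = 161000 J/kg
dT = 2 * gamma_SL * T_bulk / (rho * H_f * R)
dT = 2 * 1.88 * 1157 / (14066 * 161000 * 2e-09)
dT = 960.5 K

960.5


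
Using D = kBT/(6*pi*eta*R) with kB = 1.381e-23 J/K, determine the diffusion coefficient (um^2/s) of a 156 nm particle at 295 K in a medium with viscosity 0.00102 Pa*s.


Radius R = 156/2 = 78 nm = 7.8e-08 m
D = kB*T / (6*pi*eta*R)
D = 1.381e-23 * 295 / (6 * pi * 0.00102 * 7.8e-08)
D = 2.71656e-12 m^2/s = 2.717 um^2/s

2.717


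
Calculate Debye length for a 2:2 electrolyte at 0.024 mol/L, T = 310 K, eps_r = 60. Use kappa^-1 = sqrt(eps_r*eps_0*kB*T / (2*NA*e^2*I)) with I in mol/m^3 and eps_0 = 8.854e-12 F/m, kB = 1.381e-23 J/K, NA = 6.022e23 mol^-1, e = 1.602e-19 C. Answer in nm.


Ionic strength I = 0.024 * 2^2 * 1000 = 96 mol/m^3
kappa^-1 = sqrt(60 * 8.854e-12 * 1.381e-23 * 310 / (2 * 6.022e23 * (1.602e-19)^2 * 96))
kappa^-1 = 0.875 nm

0.875


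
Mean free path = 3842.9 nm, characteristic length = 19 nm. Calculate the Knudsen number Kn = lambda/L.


Knudsen number Kn = lambda / L
Kn = 3842.9 / 19
Kn = 202.2579

202.2579


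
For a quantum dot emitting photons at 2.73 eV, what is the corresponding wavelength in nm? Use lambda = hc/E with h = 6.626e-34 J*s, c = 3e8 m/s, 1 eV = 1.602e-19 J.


Convert energy: E = 2.73 eV = 2.73 * 1.602e-19 = 4.37346e-19 J
lambda = h*c / E = 6.626e-34 * 3e8 / 4.37346e-19
lambda = 4.54514e-07 m = 454.5 nm

454.5


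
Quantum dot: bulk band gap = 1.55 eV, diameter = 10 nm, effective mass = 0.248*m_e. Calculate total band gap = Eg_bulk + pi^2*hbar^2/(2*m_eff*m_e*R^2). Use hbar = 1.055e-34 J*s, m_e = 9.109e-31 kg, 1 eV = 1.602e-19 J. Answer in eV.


Radius R = 10/2 nm = 5e-09 m
Confinement energy dE = pi^2 * hbar^2 / (2 * m_eff * m_e * R^2)
dE = pi^2 * (1.055e-34)^2 / (2 * 0.248 * 9.109e-31 * (5e-09)^2) J, divided by 1.602e-19 J/eV
dE = 0.0607 eV
Total band gap = E_g(bulk) + dE = 1.55 + 0.0607 = 1.6107 eV

1.6107


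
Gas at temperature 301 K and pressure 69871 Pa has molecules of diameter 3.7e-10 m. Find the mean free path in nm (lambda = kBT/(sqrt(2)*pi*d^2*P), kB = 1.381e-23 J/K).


Mean free path: lambda = kB*T / (sqrt(2) * pi * d^2 * P)
lambda = 1.381e-23 * 301 / (sqrt(2) * pi * (3.7e-10)^2 * 69871)
lambda = 9.78126e-08 m
lambda = 97.81 nm

97.81


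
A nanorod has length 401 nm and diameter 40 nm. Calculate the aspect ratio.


Aspect ratio AR = length / diameter
AR = 401 / 40
AR = 10.03

10.03


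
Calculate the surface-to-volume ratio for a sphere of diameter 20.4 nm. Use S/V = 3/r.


Radius r = 20.4/2 = 10.2 nm
S/V = 3 / r = 3 / 10.2
S/V = 0.2941 nm^-1

0.2941


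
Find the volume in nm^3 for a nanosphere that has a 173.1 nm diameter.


Radius r = 173.1/2 = 86.55 nm
Volume V = (4/3) * pi * r^3
V = (4/3) * pi * (86.55)^3
V = 2715750.24 nm^3

2715750.24


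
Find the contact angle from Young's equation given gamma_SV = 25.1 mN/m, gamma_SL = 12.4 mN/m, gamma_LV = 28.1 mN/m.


cos(theta) = (gamma_SV - gamma_SL) / gamma_LV
cos(theta) = (25.1 - 12.4) / 28.1
cos(theta) = 0.451957
theta = arccos(0.451957) = 63.13 degrees

63.13


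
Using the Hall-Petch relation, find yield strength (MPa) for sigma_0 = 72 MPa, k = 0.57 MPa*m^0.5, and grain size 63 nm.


d = 63 nm = 6.3e-08 m
sqrt(d) = 0.000250998
Hall-Petch contribution = k / sqrt(d) = 0.57 / 0.000250998 = 2270.9 MPa
sigma = sigma_0 + k/sqrt(d) = 72 + 2270.9 = 2342.9 MPa

2342.9


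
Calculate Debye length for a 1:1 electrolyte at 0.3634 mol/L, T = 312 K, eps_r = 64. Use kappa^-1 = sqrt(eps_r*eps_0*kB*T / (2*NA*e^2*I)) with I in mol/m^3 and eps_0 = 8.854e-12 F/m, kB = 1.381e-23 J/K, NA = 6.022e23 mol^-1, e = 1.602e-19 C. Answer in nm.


Ionic strength I = 0.3634 * 1^2 * 1000 = 363.4 mol/m^3
kappa^-1 = sqrt(64 * 8.854e-12 * 1.381e-23 * 312 / (2 * 6.022e23 * (1.602e-19)^2 * 363.4))
kappa^-1 = 0.466 nm

0.466


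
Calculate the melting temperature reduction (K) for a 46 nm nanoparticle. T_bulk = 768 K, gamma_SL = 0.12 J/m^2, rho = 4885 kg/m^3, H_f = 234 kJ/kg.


Radius R = 46/2 = 23 nm = 2.3e-08 m
Convert H_f = 234 kJ/kg = 234000 J/kg
dT = 2 * gamma_SL * T_bulk / (rho * H_f * R)
dT = 2 * 0.12 * 768 / (4885 * 234000 * 2.3e-08)
dT = 7.0 K

7.0


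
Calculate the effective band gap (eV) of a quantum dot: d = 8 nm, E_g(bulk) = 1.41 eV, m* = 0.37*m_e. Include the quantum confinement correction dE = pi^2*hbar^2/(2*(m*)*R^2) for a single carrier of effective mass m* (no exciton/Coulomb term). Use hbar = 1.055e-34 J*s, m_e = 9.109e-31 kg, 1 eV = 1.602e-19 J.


Radius R = 8/2 nm = 4e-09 m
Confinement energy dE = pi^2 * hbar^2 / (2 * m_eff * m_e * R^2)
dE = pi^2 * (1.055e-34)^2 / (2 * 0.37 * 9.109e-31 * (4e-09)^2) J, divided by 1.602e-19 J/eV
dE = 0.0636 eV
Total band gap = E_g(bulk) + dE = 1.41 + 0.0636 = 1.4736 eV

1.4736


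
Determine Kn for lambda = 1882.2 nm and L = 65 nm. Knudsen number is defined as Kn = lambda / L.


Knudsen number Kn = lambda / L
Kn = 1882.2 / 65
Kn = 28.9569

28.9569


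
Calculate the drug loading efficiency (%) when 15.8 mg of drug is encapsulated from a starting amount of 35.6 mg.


Drug loading efficiency = (drug loaded / drug initial) * 100
DLE = 15.8 / 35.6 * 100
DLE = 0.4438 * 100
DLE = 44.38%

44.38


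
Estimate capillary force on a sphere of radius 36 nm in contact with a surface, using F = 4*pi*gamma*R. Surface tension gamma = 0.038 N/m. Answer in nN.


Convert radius: R = 36 nm = 3.6e-08 m
F = 4 * pi * gamma * R
F = 4 * pi * 0.038 * 3.6e-08
F = 1.71908e-08 N = 17.1908 nN

17.1908


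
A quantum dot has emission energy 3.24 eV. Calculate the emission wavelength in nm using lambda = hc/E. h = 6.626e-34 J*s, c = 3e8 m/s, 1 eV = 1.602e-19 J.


Convert energy: E = 3.24 eV = 3.24 * 1.602e-19 = 5.19048e-19 J
lambda = h*c / E = 6.626e-34 * 3e8 / 5.19048e-19
lambda = 3.8297e-07 m = 383.0 nm

383.0


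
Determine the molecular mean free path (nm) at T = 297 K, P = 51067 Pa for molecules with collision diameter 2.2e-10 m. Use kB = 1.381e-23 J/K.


Mean free path: lambda = kB*T / (sqrt(2) * pi * d^2 * P)
lambda = 1.381e-23 * 297 / (sqrt(2) * pi * (2.2e-10)^2 * 51067)
lambda = 3.73508e-07 m
lambda = 373.51 nm

373.51


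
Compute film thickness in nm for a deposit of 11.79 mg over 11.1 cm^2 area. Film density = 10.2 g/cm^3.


Convert: m = 11.79 mg = 1.1790e-05 kg, A = 11.1 cm^2 = 1.1100e-03 m^2, rho = 10.2 g/cm^3 = 10200 kg/m^3
t = m / (A * rho)
t = 1.1790e-05 / (1.1100e-03 * 10200)
t = 1.0413e-06 m = 1041.3 nm

1041.3


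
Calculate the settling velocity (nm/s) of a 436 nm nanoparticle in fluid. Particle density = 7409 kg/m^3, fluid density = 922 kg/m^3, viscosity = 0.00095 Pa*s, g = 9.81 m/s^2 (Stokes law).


Radius R = 436/2 nm = 2.18e-07 m
Density difference = 7409 - 922 = 6487 kg/m^3
v = 2 * R^2 * (rho_p - rho_f) * g / (9 * eta)
v = 2 * (2.18e-07)^2 * 6487 * 9.81 / (9 * 0.00095)
v = 7.0744e-07 m/s = 707.4403 nm/s

707.4403


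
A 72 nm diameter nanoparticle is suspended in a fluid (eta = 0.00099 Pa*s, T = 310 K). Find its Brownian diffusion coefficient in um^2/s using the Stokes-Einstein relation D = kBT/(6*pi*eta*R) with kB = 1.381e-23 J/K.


Radius R = 72/2 = 36 nm = 3.6e-08 m
D = kB*T / (6*pi*eta*R)
D = 1.381e-23 * 310 / (6 * pi * 0.00099 * 3.6e-08)
D = 6.3726e-12 m^2/s = 6.373 um^2/s

6.373


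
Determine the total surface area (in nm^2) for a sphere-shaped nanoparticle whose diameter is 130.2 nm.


Radius r = 130.2/2 = 65.1 nm
Surface area SA = 4 * pi * r^2
SA = 4 * pi * (65.1)^2
SA = 53256.4 nm^2

53256.4


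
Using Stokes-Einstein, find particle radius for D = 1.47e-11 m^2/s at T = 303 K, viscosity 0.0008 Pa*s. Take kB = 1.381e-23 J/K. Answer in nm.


Stokes-Einstein: R = kB*T / (6*pi*eta*D)
R = 1.381e-23 * 303 / (6 * pi * 0.0008 * 1.47e-11)
R = 1.88768e-08 m = 18.88 nm

18.88


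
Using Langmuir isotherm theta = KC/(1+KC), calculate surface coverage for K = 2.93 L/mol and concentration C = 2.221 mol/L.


Langmuir isotherm: theta = K*C / (1 + K*C)
K*C = 2.93 * 2.221 = 6.50753
theta = 6.50753 / (1 + 6.50753) = 6.50753 / 7.50753
theta = 0.8668

0.8668


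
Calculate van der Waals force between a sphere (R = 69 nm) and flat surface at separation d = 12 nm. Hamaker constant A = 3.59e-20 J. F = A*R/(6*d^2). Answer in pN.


Convert to SI: R = 69 nm = 6.9e-08 m, d = 12 nm = 1.2e-08 m
F = A * R / (6 * d^2)
F = 3.59e-20 * 6.9e-08 / (6 * (1.2e-08)^2)
F = 2.86701e-12 N = 2.867 pN

2.867


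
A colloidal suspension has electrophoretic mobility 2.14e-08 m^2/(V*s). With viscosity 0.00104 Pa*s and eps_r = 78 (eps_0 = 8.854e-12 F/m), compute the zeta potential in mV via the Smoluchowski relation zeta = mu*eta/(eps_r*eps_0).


Smoluchowski equation: zeta = mu * eta / (eps_r * eps_0)
zeta = 2.14e-08 * 0.00104 / (78 * 8.854e-12)
zeta = 0.032226 V = 32.23 mV

32.23


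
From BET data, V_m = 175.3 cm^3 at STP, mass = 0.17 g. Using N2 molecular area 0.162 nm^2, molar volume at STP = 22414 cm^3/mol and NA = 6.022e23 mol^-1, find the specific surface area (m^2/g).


Number of moles in monolayer = V_m / 22414 = 175.3 / 22414 = 0.007821
Number of molecules = moles * NA = 0.007821 * 6.022e23
SA = molecules * sigma / mass
SA = (175.3 / 22414) * 6.022e23 * 0.162e-18 / 0.17
SA = 4488.2 m^2/g

4488.2


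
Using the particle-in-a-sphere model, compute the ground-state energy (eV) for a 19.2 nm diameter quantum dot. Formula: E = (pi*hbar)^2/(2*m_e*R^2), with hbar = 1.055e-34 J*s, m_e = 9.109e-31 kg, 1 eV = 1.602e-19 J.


Radius R = 19.2/2 = 9.6 nm = 9.6e-09 m
E = (pi * 1.055e-34)^2 / (2 * 9.109e-31 * (9.6e-09)^2)
E(J) = 6.54277e-22
E = E(J) / 1.602e-19 = 0.0041 eV

0.0041


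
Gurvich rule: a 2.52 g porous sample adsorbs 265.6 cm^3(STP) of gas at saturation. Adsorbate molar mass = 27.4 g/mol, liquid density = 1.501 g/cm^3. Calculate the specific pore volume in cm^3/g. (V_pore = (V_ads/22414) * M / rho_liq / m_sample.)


Moles adsorbed n = V_ads / 22414 = 265.6 / 22414 = 1.184974e-02 mol
Liquid volume V_liq = n * M / rho_liq = 1.184974e-02 * 27.4 / 1.501 = 0.21631 cm^3
Specific pore volume V_pore = V_liq / m_sample = 0.21631 / 2.52
V_pore = 0.0858 cm^3/g

0.0858


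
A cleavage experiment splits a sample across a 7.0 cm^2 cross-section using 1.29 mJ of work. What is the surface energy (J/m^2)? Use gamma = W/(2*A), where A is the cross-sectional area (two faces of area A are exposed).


Convert: A = 7.0 cm^2 = 0.0007 m^2, W = 1.29 mJ = 0.00129 J
Cleaving exposes two faces of area A, so total new surface = 2*A and gamma = W / (2*A)
gamma = 0.00129 / (2 * 0.0007)
gamma = 0.921 J/m^2

0.921


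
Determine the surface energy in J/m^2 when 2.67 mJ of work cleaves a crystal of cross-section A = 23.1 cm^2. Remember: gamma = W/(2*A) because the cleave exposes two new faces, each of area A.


Convert: A = 23.1 cm^2 = 0.00231 m^2, W = 2.67 mJ = 0.00267 J
Cleaving exposes two faces of area A, so total new surface = 2*A and gamma = W / (2*A)
gamma = 0.00267 / (2 * 0.00231)
gamma = 0.578 J/m^2

0.578


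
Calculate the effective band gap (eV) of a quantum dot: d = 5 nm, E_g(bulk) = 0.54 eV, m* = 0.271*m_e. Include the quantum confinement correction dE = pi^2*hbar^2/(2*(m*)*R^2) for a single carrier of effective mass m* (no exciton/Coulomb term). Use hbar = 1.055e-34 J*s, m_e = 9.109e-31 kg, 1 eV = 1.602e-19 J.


Radius R = 5/2 nm = 2.5e-09 m
Confinement energy dE = pi^2 * hbar^2 / (2 * m_eff * m_e * R^2)
dE = pi^2 * (1.055e-34)^2 / (2 * 0.271 * 9.109e-31 * (2.5e-09)^2) J, divided by 1.602e-19 J/eV
dE = 0.2222 eV
Total band gap = E_g(bulk) + dE = 0.54 + 0.2222 = 0.7622 eV

0.7622


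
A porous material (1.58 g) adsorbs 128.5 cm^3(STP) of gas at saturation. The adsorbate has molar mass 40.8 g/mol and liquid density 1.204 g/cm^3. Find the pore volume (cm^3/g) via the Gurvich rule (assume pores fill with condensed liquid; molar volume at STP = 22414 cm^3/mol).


Moles adsorbed n = V_ads / 22414 = 128.5 / 22414 = 5.733024e-03 mol
Liquid volume V_liq = n * M / rho_liq = 5.733024e-03 * 40.8 / 1.204 = 0.19428 cm^3
Specific pore volume V_pore = V_liq / m_sample = 0.19428 / 1.58
V_pore = 0.123 cm^3/g

0.123


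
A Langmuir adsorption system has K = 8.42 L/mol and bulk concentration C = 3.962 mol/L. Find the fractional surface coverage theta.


Langmuir isotherm: theta = K*C / (1 + K*C)
K*C = 8.42 * 3.962 = 33.36004
theta = 33.36004 / (1 + 33.36004) = 33.36004 / 34.36004
theta = 0.9709

0.9709


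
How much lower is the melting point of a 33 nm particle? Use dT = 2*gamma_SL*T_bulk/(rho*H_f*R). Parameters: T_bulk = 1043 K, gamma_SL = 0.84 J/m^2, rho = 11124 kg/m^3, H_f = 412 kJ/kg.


Radius R = 33/2 = 16.5 nm = 1.65e-08 m
Convert H_f = 412 kJ/kg = 412000 J/kg
dT = 2 * gamma_SL * T_bulk / (rho * H_f * R)
dT = 2 * 0.84 * 1043 / (11124 * 412000 * 1.65e-08)
dT = 23.2 K

23.2


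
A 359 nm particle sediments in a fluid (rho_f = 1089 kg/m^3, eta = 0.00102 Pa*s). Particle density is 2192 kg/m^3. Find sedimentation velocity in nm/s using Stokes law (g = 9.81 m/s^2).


Radius R = 359/2 nm = 1.795e-07 m
Density difference = 2192 - 1089 = 1103 kg/m^3
v = 2 * R^2 * (rho_p - rho_f) * g / (9 * eta)
v = 2 * (1.795e-07)^2 * 1103 * 9.81 / (9 * 0.00102)
v = 7.59558e-08 m/s = 75.9558 nm/s

75.9558


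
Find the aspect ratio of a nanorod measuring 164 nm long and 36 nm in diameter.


Aspect ratio AR = length / diameter
AR = 164 / 36
AR = 4.56

4.56


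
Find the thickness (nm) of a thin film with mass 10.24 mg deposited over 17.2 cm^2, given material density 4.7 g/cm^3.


Convert: m = 10.24 mg = 1.0240e-05 kg, A = 17.2 cm^2 = 1.7200e-03 m^2, rho = 4.7 g/cm^3 = 4700 kg/m^3
t = m / (A * rho)
t = 1.0240e-05 / (1.7200e-03 * 4700)
t = 1.2667e-06 m = 1266.7 nm

1266.7


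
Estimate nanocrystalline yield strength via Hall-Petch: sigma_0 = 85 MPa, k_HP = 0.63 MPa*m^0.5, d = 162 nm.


d = 162 nm = 1.62e-07 m
sqrt(d) = 0.0004024922
Hall-Petch contribution = k / sqrt(d) = 0.63 / 0.0004024922 = 1565.2 MPa
sigma = sigma_0 + k/sqrt(d) = 85 + 1565.2 = 1650.2 MPa

1650.2


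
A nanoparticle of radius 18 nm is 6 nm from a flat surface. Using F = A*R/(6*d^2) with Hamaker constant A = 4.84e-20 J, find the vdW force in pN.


Convert to SI: R = 18 nm = 1.8e-08 m, d = 6 nm = 6e-09 m
F = A * R / (6 * d^2)
F = 4.84e-20 * 1.8e-08 / (6 * (6e-09)^2)
F = 4.03333e-12 N = 4.033 pN

4.033


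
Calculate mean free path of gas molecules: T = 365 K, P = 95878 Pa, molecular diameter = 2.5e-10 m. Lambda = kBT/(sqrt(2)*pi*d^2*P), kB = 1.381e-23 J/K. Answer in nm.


Mean free path: lambda = kB*T / (sqrt(2) * pi * d^2 * P)
lambda = 1.381e-23 * 365 / (sqrt(2) * pi * (2.5e-10)^2 * 95878)
lambda = 1.89331e-07 m
lambda = 189.33 nm

189.33


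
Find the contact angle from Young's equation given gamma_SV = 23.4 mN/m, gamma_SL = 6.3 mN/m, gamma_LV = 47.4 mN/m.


cos(theta) = (gamma_SV - gamma_SL) / gamma_LV
cos(theta) = (23.4 - 6.3) / 47.4
cos(theta) = 0.360759
theta = arccos(0.360759) = 68.85 degrees

68.85


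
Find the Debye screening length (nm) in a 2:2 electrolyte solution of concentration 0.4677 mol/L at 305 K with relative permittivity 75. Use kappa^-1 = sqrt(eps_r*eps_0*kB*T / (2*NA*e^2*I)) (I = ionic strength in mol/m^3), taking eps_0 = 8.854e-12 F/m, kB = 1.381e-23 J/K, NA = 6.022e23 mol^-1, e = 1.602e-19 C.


Ionic strength I = 0.4677 * 2^2 * 1000 = 1870.8 mol/m^3
kappa^-1 = sqrt(75 * 8.854e-12 * 1.381e-23 * 305 / (2 * 6.022e23 * (1.602e-19)^2 * 1870.8))
kappa^-1 = 0.22 nm

0.22


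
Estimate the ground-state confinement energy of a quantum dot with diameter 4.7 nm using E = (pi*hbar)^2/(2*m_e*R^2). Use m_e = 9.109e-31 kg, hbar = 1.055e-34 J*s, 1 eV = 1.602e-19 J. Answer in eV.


Radius R = 4.7/2 = 2.35 nm = 2.35e-09 m
E = (pi * 1.055e-34)^2 / (2 * 9.109e-31 * (2.35e-09)^2)
E(J) = 1.09186e-20
E = E(J) / 1.602e-19 = 0.0682 eV

0.0682


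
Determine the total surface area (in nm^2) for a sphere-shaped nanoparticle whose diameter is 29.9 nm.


Radius r = 29.9/2 = 14.95 nm
Surface area SA = 4 * pi * r^2
SA = 4 * pi * (14.95)^2
SA = 2808.62 nm^2

2808.62


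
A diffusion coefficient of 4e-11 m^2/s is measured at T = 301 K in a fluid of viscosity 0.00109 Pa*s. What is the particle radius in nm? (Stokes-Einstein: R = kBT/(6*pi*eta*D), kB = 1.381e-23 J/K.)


Stokes-Einstein: R = kB*T / (6*pi*eta*D)
R = 1.381e-23 * 301 / (6 * pi * 0.00109 * 4e-11)
R = 5.05793e-09 m = 5.06 nm

5.06


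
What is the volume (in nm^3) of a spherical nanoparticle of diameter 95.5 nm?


Radius r = 95.5/2 = 47.75 nm
Volume V = (4/3) * pi * r^3
V = (4/3) * pi * (47.75)^3
V = 456046.09 nm^3

456046.09


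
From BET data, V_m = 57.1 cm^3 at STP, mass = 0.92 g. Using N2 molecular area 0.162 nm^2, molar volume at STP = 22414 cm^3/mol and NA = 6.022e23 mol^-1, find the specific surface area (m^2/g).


Number of moles in monolayer = V_m / 22414 = 57.1 / 22414 = 0.00254751
Number of molecules = moles * NA = 0.00254751 * 6.022e23
SA = molecules * sigma / mass
SA = (57.1 / 22414) * 6.022e23 * 0.162e-18 / 0.92
SA = 270.1 m^2/g

270.1


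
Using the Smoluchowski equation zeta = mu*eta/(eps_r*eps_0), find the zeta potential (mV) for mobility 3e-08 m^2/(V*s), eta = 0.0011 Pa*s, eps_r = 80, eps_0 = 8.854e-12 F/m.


Smoluchowski equation: zeta = mu * eta / (eps_r * eps_0)
zeta = 3e-08 * 0.0011 / (80 * 8.854e-12)
zeta = 0.046589 V = 46.59 mV

46.59


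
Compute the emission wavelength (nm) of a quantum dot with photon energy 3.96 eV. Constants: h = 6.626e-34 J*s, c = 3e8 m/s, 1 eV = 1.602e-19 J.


Convert energy: E = 3.96 eV = 3.96 * 1.602e-19 = 6.34392e-19 J
lambda = h*c / E = 6.626e-34 * 3e8 / 6.34392e-19
lambda = 3.13339e-07 m = 313.3 nm

313.3


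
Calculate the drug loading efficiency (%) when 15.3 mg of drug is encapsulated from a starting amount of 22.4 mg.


Drug loading efficiency = (drug loaded / drug initial) * 100
DLE = 15.3 / 22.4 * 100
DLE = 0.683 * 100
DLE = 68.3%

68.3


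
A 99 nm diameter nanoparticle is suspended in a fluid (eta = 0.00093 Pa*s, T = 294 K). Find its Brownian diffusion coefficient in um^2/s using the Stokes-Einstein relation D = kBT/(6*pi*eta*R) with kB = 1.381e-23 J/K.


Radius R = 99/2 = 49.5 nm = 4.95e-08 m
D = kB*T / (6*pi*eta*R)
D = 1.381e-23 * 294 / (6 * pi * 0.00093 * 4.95e-08)
D = 4.67899e-12 m^2/s = 4.679 um^2/s

4.679


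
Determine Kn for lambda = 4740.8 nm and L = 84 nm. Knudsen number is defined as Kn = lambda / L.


Knudsen number Kn = lambda / L
Kn = 4740.8 / 84
Kn = 56.4381

56.4381


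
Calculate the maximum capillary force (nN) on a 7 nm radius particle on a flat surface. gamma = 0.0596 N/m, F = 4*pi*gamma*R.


Convert radius: R = 7 nm = 7e-09 m
F = 4 * pi * gamma * R
F = 4 * pi * 0.0596 * 7e-09
F = 5.24269e-09 N = 5.2427 nN

5.2427


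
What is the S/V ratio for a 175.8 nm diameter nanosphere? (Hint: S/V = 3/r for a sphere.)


Radius r = 175.8/2 = 87.9 nm
S/V = 3 / r = 3 / 87.9
S/V = 0.0341 nm^-1

0.0341


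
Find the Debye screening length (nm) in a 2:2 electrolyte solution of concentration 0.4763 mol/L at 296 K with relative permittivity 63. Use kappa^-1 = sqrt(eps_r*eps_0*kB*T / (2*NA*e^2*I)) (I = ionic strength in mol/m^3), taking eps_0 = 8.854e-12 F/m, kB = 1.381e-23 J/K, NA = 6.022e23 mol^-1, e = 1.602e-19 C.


Ionic strength I = 0.4763 * 2^2 * 1000 = 1905.2 mol/m^3
kappa^-1 = sqrt(63 * 8.854e-12 * 1.381e-23 * 296 / (2 * 6.022e23 * (1.602e-19)^2 * 1905.2))
kappa^-1 = 0.197 nm

0.197


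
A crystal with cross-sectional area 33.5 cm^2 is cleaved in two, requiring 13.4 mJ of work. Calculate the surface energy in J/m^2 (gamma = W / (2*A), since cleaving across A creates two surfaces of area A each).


Convert: A = 33.5 cm^2 = 0.00335 m^2, W = 13.4 mJ = 0.0134 J
Cleaving exposes two faces of area A, so total new surface = 2*A and gamma = W / (2*A)
gamma = 0.0134 / (2 * 0.00335)
gamma = 2.0 J/m^2

2.0


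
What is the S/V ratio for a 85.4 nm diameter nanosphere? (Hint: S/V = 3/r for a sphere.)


Radius r = 85.4/2 = 42.7 nm
S/V = 3 / r = 3 / 42.7
S/V = 0.0703 nm^-1

0.0703


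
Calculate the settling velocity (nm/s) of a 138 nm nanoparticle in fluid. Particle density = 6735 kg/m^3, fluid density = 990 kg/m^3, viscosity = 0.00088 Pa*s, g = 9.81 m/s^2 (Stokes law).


Radius R = 138/2 nm = 6.9e-08 m
Density difference = 6735 - 990 = 5745 kg/m^3
v = 2 * R^2 * (rho_p - rho_f) * g / (9 * eta)
v = 2 * (6.9e-08)^2 * 5745 * 9.81 / (9 * 0.00088)
v = 6.77582e-08 m/s = 67.7582 nm/s

67.7582


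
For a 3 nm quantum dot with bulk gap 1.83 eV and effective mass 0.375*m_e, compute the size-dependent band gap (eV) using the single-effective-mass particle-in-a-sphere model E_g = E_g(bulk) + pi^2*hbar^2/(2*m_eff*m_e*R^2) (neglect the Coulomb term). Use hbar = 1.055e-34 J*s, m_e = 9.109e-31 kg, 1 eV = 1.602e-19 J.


Radius R = 3/2 nm = 1.5e-09 m
Confinement energy dE = pi^2 * hbar^2 / (2 * m_eff * m_e * R^2)
dE = pi^2 * (1.055e-34)^2 / (2 * 0.375 * 9.109e-31 * (1.5e-09)^2) J, divided by 1.602e-19 J/eV
dE = 0.4461 eV
Total band gap = E_g(bulk) + dE = 1.83 + 0.4461 = 2.2761 eV

2.2761


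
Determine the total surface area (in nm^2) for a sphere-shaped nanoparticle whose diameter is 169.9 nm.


Radius r = 169.9/2 = 84.95 nm
Surface area SA = 4 * pi * r^2
SA = 4 * pi * (84.95)^2
SA = 90685.24 nm^2

90685.24


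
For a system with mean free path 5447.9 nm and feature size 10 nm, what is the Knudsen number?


Knudsen number Kn = lambda / L
Kn = 5447.9 / 10
Kn = 544.79

544.79


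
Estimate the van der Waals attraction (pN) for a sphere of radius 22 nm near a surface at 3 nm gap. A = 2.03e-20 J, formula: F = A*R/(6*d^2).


Convert to SI: R = 22 nm = 2.2e-08 m, d = 3 nm = 3e-09 m
F = A * R / (6 * d^2)
F = 2.03e-20 * 2.2e-08 / (6 * (3e-09)^2)
F = 8.27037e-12 N = 8.27 pN

8.27


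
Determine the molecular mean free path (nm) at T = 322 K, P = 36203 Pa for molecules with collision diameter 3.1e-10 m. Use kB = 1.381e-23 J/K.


Mean free path: lambda = kB*T / (sqrt(2) * pi * d^2 * P)
lambda = 1.381e-23 * 322 / (sqrt(2) * pi * (3.1e-10)^2 * 36203)
lambda = 2.87685e-07 m
lambda = 287.68 nm

287.68


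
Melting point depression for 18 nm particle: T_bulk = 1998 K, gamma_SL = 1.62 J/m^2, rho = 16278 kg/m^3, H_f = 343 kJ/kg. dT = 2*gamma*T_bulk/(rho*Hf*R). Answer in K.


Radius R = 18/2 = 9 nm = 9e-09 m
Convert H_f = 343 kJ/kg = 343000 J/kg
dT = 2 * gamma_SL * T_bulk / (rho * H_f * R)
dT = 2 * 1.62 * 1998 / (16278 * 343000 * 9e-09)
dT = 128.8 K

128.8


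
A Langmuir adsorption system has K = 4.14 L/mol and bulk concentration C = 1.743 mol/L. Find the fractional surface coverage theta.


Langmuir isotherm: theta = K*C / (1 + K*C)
K*C = 4.14 * 1.743 = 7.21602
theta = 7.21602 / (1 + 7.21602) = 7.21602 / 8.21602
theta = 0.8783

0.8783


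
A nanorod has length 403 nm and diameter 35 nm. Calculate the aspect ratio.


Aspect ratio AR = length / diameter
AR = 403 / 35
AR = 11.51

11.51


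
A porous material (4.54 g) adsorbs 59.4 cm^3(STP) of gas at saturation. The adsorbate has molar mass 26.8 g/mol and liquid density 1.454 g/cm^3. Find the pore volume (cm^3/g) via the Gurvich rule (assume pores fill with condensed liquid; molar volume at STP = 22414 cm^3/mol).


Moles adsorbed n = V_ads / 22414 = 59.4 / 22414 = 2.650129e-03 mol
Liquid volume V_liq = n * M / rho_liq = 2.650129e-03 * 26.8 / 1.454 = 0.04885 cm^3
Specific pore volume V_pore = V_liq / m_sample = 0.04885 / 4.54
V_pore = 0.0108 cm^3/g

0.0108


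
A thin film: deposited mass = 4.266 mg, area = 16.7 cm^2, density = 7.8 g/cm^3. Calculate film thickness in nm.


Convert: m = 4.266 mg = 4.2660e-06 kg, A = 16.7 cm^2 = 1.6700e-03 m^2, rho = 7.8 g/cm^3 = 7800 kg/m^3
t = m / (A * rho)
t = 4.2660e-06 / (1.6700e-03 * 7800)
t = 3.2750e-07 m = 327.5 nm

327.5


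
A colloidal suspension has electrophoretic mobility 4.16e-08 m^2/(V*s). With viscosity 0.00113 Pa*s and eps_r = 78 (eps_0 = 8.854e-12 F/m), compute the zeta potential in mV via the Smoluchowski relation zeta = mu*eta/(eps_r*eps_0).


Smoluchowski equation: zeta = mu * eta / (eps_r * eps_0)
zeta = 4.16e-08 * 0.00113 / (78 * 8.854e-12)
zeta = 0.068067 V = 68.07 mV

68.07


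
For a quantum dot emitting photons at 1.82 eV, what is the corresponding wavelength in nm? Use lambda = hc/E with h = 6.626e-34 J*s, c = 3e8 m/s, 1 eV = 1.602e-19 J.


Convert energy: E = 1.82 eV = 1.82 * 1.602e-19 = 2.91564e-19 J
lambda = h*c / E = 6.626e-34 * 3e8 / 2.91564e-19
lambda = 6.81771e-07 m = 681.8 nm

681.8


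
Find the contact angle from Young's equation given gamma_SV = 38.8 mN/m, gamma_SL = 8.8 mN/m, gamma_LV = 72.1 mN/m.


cos(theta) = (gamma_SV - gamma_SL) / gamma_LV
cos(theta) = (38.8 - 8.8) / 72.1
cos(theta) = 0.416089
theta = arccos(0.416089) = 65.41 degrees

65.41


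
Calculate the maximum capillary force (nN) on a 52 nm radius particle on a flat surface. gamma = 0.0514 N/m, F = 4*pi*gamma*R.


Convert radius: R = 52 nm = 5.2e-08 m
F = 4 * pi * gamma * R
F = 4 * pi * 0.0514 * 5.2e-08
F = 3.35874e-08 N = 33.5874 nN

33.5874


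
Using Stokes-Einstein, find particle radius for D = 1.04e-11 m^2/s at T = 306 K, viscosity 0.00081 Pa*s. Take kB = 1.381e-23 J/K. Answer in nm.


Stokes-Einstein: R = kB*T / (6*pi*eta*D)
R = 1.381e-23 * 306 / (6 * pi * 0.00081 * 1.04e-11)
R = 2.66131e-08 m = 26.61 nm

26.61


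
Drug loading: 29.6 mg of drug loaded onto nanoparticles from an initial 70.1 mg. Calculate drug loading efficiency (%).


Drug loading efficiency = (drug loaded / drug initial) * 100
DLE = 29.6 / 70.1 * 100
DLE = 0.4223 * 100
DLE = 42.23%

42.23


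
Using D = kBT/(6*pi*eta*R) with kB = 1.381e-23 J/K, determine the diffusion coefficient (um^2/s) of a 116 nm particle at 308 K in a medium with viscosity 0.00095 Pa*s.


Radius R = 116/2 = 58 nm = 5.8e-08 m
D = kB*T / (6*pi*eta*R)
D = 1.381e-23 * 308 / (6 * pi * 0.00095 * 5.8e-08)
D = 4.09536e-12 m^2/s = 4.095 um^2/s

4.095


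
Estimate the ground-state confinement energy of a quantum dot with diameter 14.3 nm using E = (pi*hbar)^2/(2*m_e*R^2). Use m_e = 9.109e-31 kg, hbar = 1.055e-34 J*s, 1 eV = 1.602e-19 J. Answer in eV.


Radius R = 14.3/2 = 7.15 nm = 7.15e-09 m
E = (pi * 1.055e-34)^2 / (2 * 9.109e-31 * (7.15e-09)^2)
E(J) = 1.17948e-21
E = E(J) / 1.602e-19 = 0.0074 eV

0.0074


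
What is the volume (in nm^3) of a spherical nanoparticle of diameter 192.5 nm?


Radius r = 192.5/2 = 96.25 nm
Volume V = (4/3) * pi * r^3
V = (4/3) * pi * (96.25)^3
V = 3735001.87 nm^3

3735001.87


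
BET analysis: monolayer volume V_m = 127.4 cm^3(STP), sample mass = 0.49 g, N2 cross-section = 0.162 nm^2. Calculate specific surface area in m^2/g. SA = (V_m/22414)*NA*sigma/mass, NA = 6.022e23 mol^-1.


Number of moles in monolayer = V_m / 22414 = 127.4 / 22414 = 0.00568395
Number of molecules = moles * NA = 0.00568395 * 6.022e23
SA = molecules * sigma / mass
SA = (127.4 / 22414) * 6.022e23 * 0.162e-18 / 0.49
SA = 1131.6 m^2/g

1131.6


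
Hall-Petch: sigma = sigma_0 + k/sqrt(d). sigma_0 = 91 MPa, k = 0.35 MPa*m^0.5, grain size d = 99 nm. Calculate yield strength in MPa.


d = 99 nm = 9.9e-08 m
sqrt(d) = 0.0003146427
Hall-Petch contribution = k / sqrt(d) = 0.35 / 0.0003146427 = 1112.4 MPa
sigma = sigma_0 + k/sqrt(d) = 91 + 1112.4 = 1203.4 MPa

1203.4


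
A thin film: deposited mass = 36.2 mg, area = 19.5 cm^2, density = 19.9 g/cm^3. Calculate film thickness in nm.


Convert: m = 36.2 mg = 3.6200e-05 kg, A = 19.5 cm^2 = 1.9500e-03 m^2, rho = 19.9 g/cm^3 = 19900 kg/m^3
t = m / (A * rho)
t = 3.6200e-05 / (1.9500e-03 * 19900)
t = 9.3287e-07 m = 932.9 nm

932.9


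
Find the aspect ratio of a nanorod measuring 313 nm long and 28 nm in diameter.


Aspect ratio AR = length / diameter
AR = 313 / 28
AR = 11.18

11.18


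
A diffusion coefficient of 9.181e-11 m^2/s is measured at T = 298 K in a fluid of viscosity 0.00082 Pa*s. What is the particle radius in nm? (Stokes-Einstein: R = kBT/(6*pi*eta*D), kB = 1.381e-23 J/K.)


Stokes-Einstein: R = kB*T / (6*pi*eta*D)
R = 1.381e-23 * 298 / (6 * pi * 0.00082 * 9.181e-11)
R = 2.90005e-09 m = 2.9 nm

2.9


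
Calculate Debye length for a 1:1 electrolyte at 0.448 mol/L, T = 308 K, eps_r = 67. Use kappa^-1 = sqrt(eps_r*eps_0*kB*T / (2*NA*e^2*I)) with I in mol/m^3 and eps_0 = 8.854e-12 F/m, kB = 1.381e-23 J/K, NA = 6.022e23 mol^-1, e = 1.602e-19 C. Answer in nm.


Ionic strength I = 0.448 * 1^2 * 1000 = 448 mol/m^3
kappa^-1 = sqrt(67 * 8.854e-12 * 1.381e-23 * 308 / (2 * 6.022e23 * (1.602e-19)^2 * 448))
kappa^-1 = 0.427 nm

0.427


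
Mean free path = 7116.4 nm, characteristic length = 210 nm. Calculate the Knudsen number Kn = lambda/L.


Knudsen number Kn = lambda / L
Kn = 7116.4 / 210
Kn = 33.8876

33.8876


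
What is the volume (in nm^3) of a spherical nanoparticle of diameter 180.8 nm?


Radius r = 180.8/2 = 90.4 nm
Volume V = (4/3) * pi * r^3
V = (4/3) * pi * (90.4)^3
V = 3094524.32 nm^3

3094524.32


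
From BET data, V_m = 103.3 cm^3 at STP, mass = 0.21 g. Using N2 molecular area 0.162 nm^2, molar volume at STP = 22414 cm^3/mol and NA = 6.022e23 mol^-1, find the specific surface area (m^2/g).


Number of moles in monolayer = V_m / 22414 = 103.3 / 22414 = 0.00460873
Number of molecules = moles * NA = 0.00460873 * 6.022e23
SA = molecules * sigma / mass
SA = (103.3 / 22414) * 6.022e23 * 0.162e-18 / 0.21
SA = 2141.0 m^2/g

2141.0


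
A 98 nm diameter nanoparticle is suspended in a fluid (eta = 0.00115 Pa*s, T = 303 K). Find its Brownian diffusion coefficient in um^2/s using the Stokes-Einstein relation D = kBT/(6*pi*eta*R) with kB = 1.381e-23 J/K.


Radius R = 98/2 = 49 nm = 4.9e-08 m
D = kB*T / (6*pi*eta*R)
D = 1.381e-23 * 303 / (6 * pi * 0.00115 * 4.9e-08)
D = 3.9395e-12 m^2/s = 3.94 um^2/s

3.94


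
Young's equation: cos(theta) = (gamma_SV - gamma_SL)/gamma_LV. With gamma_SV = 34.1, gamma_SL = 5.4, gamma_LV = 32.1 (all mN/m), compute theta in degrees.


cos(theta) = (gamma_SV - gamma_SL) / gamma_LV
cos(theta) = (34.1 - 5.4) / 32.1
cos(theta) = 0.894081
theta = arccos(0.894081) = 26.61 degrees

26.61


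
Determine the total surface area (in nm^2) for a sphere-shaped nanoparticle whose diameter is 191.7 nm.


Radius r = 191.7/2 = 95.85 nm
Surface area SA = 4 * pi * r^2
SA = 4 * pi * (95.85)^2
SA = 115450.04 nm^2

115450.04


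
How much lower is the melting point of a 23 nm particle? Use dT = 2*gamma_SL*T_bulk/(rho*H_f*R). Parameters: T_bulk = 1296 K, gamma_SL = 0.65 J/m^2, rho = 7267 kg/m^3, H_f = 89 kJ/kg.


Radius R = 23/2 = 11.5 nm = 1.15e-08 m
Convert H_f = 89 kJ/kg = 89000 J/kg
dT = 2 * gamma_SL * T_bulk / (rho * H_f * R)
dT = 2 * 0.65 * 1296 / (7267 * 89000 * 1.15e-08)
dT = 226.5 K

226.5


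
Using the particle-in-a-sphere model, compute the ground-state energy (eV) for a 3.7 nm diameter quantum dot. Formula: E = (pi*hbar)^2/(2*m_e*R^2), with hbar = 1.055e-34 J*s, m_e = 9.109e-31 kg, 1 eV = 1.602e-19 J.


Radius R = 3.7/2 = 1.85 nm = 1.85e-09 m
E = (pi * 1.055e-34)^2 / (2 * 9.109e-31 * (1.85e-09)^2)
E(J) = 1.76182e-20
E = E(J) / 1.602e-19 = 0.11 eV

0.11


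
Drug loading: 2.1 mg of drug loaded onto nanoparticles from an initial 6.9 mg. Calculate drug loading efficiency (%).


Drug loading efficiency = (drug loaded / drug initial) * 100
DLE = 2.1 / 6.9 * 100
DLE = 0.3043 * 100
DLE = 30.43%

30.43


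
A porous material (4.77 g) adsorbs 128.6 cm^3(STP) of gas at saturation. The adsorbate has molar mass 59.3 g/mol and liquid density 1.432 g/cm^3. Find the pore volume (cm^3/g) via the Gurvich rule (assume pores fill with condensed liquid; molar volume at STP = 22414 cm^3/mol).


Moles adsorbed n = V_ads / 22414 = 128.6 / 22414 = 5.737486e-03 mol
Liquid volume V_liq = n * M / rho_liq = 5.737486e-03 * 59.3 / 1.432 = 0.23759 cm^3
Specific pore volume V_pore = V_liq / m_sample = 0.23759 / 4.77
V_pore = 0.0498 cm^3/g

0.0498


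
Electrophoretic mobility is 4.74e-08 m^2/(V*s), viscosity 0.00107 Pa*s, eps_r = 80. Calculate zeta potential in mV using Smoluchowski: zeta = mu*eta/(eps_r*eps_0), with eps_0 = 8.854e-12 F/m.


Smoluchowski equation: zeta = mu * eta / (eps_r * eps_0)
zeta = 4.74e-08 * 0.00107 / (80 * 8.854e-12)
zeta = 0.071603 V = 71.6 mV

71.6


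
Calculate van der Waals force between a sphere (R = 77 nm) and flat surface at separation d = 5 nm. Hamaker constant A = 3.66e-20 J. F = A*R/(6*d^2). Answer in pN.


Convert to SI: R = 77 nm = 7.7e-08 m, d = 5 nm = 5e-09 m
F = A * R / (6 * d^2)
F = 3.66e-20 * 7.7e-08 / (6 * (5e-09)^2)
F = 1.8788e-11 N = 18.788 pN

18.788
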